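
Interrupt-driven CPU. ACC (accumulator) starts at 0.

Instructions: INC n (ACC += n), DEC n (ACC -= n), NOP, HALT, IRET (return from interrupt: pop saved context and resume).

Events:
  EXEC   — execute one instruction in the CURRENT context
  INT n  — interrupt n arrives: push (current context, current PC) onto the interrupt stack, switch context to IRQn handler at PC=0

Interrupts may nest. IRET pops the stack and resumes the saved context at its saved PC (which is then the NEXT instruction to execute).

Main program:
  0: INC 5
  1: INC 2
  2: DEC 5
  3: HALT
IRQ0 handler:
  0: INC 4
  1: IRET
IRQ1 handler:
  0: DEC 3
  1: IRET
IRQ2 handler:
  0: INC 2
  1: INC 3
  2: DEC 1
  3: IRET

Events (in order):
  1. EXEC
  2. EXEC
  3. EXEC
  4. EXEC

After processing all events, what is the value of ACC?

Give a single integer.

Event 1 (EXEC): [MAIN] PC=0: INC 5 -> ACC=5
Event 2 (EXEC): [MAIN] PC=1: INC 2 -> ACC=7
Event 3 (EXEC): [MAIN] PC=2: DEC 5 -> ACC=2
Event 4 (EXEC): [MAIN] PC=3: HALT

Answer: 2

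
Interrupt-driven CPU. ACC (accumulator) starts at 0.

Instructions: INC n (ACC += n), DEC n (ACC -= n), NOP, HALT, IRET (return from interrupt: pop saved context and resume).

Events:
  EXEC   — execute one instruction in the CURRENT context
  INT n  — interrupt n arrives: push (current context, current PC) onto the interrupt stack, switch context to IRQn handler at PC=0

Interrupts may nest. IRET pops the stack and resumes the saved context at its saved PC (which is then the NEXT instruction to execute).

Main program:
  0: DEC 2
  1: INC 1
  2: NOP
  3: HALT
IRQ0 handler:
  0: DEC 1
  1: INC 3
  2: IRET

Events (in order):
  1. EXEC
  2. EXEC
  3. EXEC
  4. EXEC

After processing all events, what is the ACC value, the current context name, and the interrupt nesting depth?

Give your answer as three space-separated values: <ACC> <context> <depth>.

Event 1 (EXEC): [MAIN] PC=0: DEC 2 -> ACC=-2
Event 2 (EXEC): [MAIN] PC=1: INC 1 -> ACC=-1
Event 3 (EXEC): [MAIN] PC=2: NOP
Event 4 (EXEC): [MAIN] PC=3: HALT

Answer: -1 MAIN 0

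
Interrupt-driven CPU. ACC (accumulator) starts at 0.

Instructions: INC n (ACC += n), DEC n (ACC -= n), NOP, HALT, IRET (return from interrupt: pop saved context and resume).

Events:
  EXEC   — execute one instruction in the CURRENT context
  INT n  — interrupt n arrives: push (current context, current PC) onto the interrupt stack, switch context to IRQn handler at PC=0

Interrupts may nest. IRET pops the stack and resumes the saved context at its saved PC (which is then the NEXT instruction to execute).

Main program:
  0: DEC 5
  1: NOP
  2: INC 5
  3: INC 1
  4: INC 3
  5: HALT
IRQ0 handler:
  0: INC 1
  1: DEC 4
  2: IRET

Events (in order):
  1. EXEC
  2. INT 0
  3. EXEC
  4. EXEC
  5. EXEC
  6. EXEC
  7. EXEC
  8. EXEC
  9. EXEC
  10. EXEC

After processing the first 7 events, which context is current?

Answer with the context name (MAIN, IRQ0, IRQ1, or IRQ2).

Answer: MAIN

Derivation:
Event 1 (EXEC): [MAIN] PC=0: DEC 5 -> ACC=-5
Event 2 (INT 0): INT 0 arrives: push (MAIN, PC=1), enter IRQ0 at PC=0 (depth now 1)
Event 3 (EXEC): [IRQ0] PC=0: INC 1 -> ACC=-4
Event 4 (EXEC): [IRQ0] PC=1: DEC 4 -> ACC=-8
Event 5 (EXEC): [IRQ0] PC=2: IRET -> resume MAIN at PC=1 (depth now 0)
Event 6 (EXEC): [MAIN] PC=1: NOP
Event 7 (EXEC): [MAIN] PC=2: INC 5 -> ACC=-3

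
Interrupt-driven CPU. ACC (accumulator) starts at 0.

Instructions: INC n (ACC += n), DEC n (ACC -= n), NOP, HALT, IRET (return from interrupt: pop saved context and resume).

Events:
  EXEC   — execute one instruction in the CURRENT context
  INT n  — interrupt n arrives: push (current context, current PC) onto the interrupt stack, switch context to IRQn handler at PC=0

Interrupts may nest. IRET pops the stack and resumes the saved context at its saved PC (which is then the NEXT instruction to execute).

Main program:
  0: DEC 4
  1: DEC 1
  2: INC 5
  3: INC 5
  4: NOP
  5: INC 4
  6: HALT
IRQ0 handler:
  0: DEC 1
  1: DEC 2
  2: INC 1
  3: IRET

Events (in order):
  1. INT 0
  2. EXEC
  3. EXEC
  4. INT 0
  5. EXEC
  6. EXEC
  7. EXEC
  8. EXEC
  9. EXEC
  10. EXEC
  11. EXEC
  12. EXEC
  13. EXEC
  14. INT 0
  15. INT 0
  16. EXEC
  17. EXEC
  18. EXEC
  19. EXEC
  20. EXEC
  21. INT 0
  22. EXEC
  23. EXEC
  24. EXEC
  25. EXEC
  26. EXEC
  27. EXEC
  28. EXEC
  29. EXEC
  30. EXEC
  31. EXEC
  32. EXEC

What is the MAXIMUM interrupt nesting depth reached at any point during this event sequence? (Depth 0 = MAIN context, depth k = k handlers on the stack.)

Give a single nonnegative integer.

Answer: 2

Derivation:
Event 1 (INT 0): INT 0 arrives: push (MAIN, PC=0), enter IRQ0 at PC=0 (depth now 1) [depth=1]
Event 2 (EXEC): [IRQ0] PC=0: DEC 1 -> ACC=-1 [depth=1]
Event 3 (EXEC): [IRQ0] PC=1: DEC 2 -> ACC=-3 [depth=1]
Event 4 (INT 0): INT 0 arrives: push (IRQ0, PC=2), enter IRQ0 at PC=0 (depth now 2) [depth=2]
Event 5 (EXEC): [IRQ0] PC=0: DEC 1 -> ACC=-4 [depth=2]
Event 6 (EXEC): [IRQ0] PC=1: DEC 2 -> ACC=-6 [depth=2]
Event 7 (EXEC): [IRQ0] PC=2: INC 1 -> ACC=-5 [depth=2]
Event 8 (EXEC): [IRQ0] PC=3: IRET -> resume IRQ0 at PC=2 (depth now 1) [depth=1]
Event 9 (EXEC): [IRQ0] PC=2: INC 1 -> ACC=-4 [depth=1]
Event 10 (EXEC): [IRQ0] PC=3: IRET -> resume MAIN at PC=0 (depth now 0) [depth=0]
Event 11 (EXEC): [MAIN] PC=0: DEC 4 -> ACC=-8 [depth=0]
Event 12 (EXEC): [MAIN] PC=1: DEC 1 -> ACC=-9 [depth=0]
Event 13 (EXEC): [MAIN] PC=2: INC 5 -> ACC=-4 [depth=0]
Event 14 (INT 0): INT 0 arrives: push (MAIN, PC=3), enter IRQ0 at PC=0 (depth now 1) [depth=1]
Event 15 (INT 0): INT 0 arrives: push (IRQ0, PC=0), enter IRQ0 at PC=0 (depth now 2) [depth=2]
Event 16 (EXEC): [IRQ0] PC=0: DEC 1 -> ACC=-5 [depth=2]
Event 17 (EXEC): [IRQ0] PC=1: DEC 2 -> ACC=-7 [depth=2]
Event 18 (EXEC): [IRQ0] PC=2: INC 1 -> ACC=-6 [depth=2]
Event 19 (EXEC): [IRQ0] PC=3: IRET -> resume IRQ0 at PC=0 (depth now 1) [depth=1]
Event 20 (EXEC): [IRQ0] PC=0: DEC 1 -> ACC=-7 [depth=1]
Event 21 (INT 0): INT 0 arrives: push (IRQ0, PC=1), enter IRQ0 at PC=0 (depth now 2) [depth=2]
Event 22 (EXEC): [IRQ0] PC=0: DEC 1 -> ACC=-8 [depth=2]
Event 23 (EXEC): [IRQ0] PC=1: DEC 2 -> ACC=-10 [depth=2]
Event 24 (EXEC): [IRQ0] PC=2: INC 1 -> ACC=-9 [depth=2]
Event 25 (EXEC): [IRQ0] PC=3: IRET -> resume IRQ0 at PC=1 (depth now 1) [depth=1]
Event 26 (EXEC): [IRQ0] PC=1: DEC 2 -> ACC=-11 [depth=1]
Event 27 (EXEC): [IRQ0] PC=2: INC 1 -> ACC=-10 [depth=1]
Event 28 (EXEC): [IRQ0] PC=3: IRET -> resume MAIN at PC=3 (depth now 0) [depth=0]
Event 29 (EXEC): [MAIN] PC=3: INC 5 -> ACC=-5 [depth=0]
Event 30 (EXEC): [MAIN] PC=4: NOP [depth=0]
Event 31 (EXEC): [MAIN] PC=5: INC 4 -> ACC=-1 [depth=0]
Event 32 (EXEC): [MAIN] PC=6: HALT [depth=0]
Max depth observed: 2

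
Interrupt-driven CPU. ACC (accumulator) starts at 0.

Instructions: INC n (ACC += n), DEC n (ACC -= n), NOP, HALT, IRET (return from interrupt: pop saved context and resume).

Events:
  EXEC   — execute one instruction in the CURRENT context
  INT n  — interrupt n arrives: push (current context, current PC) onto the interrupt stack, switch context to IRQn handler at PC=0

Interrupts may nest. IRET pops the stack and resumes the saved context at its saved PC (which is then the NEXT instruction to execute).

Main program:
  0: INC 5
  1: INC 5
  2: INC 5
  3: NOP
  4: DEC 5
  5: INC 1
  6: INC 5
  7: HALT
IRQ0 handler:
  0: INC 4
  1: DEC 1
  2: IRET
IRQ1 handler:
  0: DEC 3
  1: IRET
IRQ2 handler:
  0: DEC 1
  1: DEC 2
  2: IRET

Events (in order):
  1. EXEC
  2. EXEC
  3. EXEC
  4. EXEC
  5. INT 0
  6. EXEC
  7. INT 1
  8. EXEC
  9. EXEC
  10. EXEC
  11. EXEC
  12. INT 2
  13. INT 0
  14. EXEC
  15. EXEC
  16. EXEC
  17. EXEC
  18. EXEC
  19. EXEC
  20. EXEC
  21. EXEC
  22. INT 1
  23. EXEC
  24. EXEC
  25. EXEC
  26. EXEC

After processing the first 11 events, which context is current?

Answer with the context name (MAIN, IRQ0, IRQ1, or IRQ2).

Answer: MAIN

Derivation:
Event 1 (EXEC): [MAIN] PC=0: INC 5 -> ACC=5
Event 2 (EXEC): [MAIN] PC=1: INC 5 -> ACC=10
Event 3 (EXEC): [MAIN] PC=2: INC 5 -> ACC=15
Event 4 (EXEC): [MAIN] PC=3: NOP
Event 5 (INT 0): INT 0 arrives: push (MAIN, PC=4), enter IRQ0 at PC=0 (depth now 1)
Event 6 (EXEC): [IRQ0] PC=0: INC 4 -> ACC=19
Event 7 (INT 1): INT 1 arrives: push (IRQ0, PC=1), enter IRQ1 at PC=0 (depth now 2)
Event 8 (EXEC): [IRQ1] PC=0: DEC 3 -> ACC=16
Event 9 (EXEC): [IRQ1] PC=1: IRET -> resume IRQ0 at PC=1 (depth now 1)
Event 10 (EXEC): [IRQ0] PC=1: DEC 1 -> ACC=15
Event 11 (EXEC): [IRQ0] PC=2: IRET -> resume MAIN at PC=4 (depth now 0)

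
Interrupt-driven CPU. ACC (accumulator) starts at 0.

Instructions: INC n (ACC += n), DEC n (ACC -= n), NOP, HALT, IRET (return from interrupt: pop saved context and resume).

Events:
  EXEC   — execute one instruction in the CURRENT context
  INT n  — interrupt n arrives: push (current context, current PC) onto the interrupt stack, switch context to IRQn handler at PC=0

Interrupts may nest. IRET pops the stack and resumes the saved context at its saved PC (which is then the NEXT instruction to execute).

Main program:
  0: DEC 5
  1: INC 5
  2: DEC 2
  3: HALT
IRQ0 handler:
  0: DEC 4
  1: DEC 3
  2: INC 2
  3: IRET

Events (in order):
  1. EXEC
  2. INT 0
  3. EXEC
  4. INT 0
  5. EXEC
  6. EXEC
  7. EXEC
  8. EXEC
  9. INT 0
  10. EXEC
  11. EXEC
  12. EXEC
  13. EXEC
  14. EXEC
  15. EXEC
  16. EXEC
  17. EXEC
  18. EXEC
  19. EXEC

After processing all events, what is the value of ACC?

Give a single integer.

Event 1 (EXEC): [MAIN] PC=0: DEC 5 -> ACC=-5
Event 2 (INT 0): INT 0 arrives: push (MAIN, PC=1), enter IRQ0 at PC=0 (depth now 1)
Event 3 (EXEC): [IRQ0] PC=0: DEC 4 -> ACC=-9
Event 4 (INT 0): INT 0 arrives: push (IRQ0, PC=1), enter IRQ0 at PC=0 (depth now 2)
Event 5 (EXEC): [IRQ0] PC=0: DEC 4 -> ACC=-13
Event 6 (EXEC): [IRQ0] PC=1: DEC 3 -> ACC=-16
Event 7 (EXEC): [IRQ0] PC=2: INC 2 -> ACC=-14
Event 8 (EXEC): [IRQ0] PC=3: IRET -> resume IRQ0 at PC=1 (depth now 1)
Event 9 (INT 0): INT 0 arrives: push (IRQ0, PC=1), enter IRQ0 at PC=0 (depth now 2)
Event 10 (EXEC): [IRQ0] PC=0: DEC 4 -> ACC=-18
Event 11 (EXEC): [IRQ0] PC=1: DEC 3 -> ACC=-21
Event 12 (EXEC): [IRQ0] PC=2: INC 2 -> ACC=-19
Event 13 (EXEC): [IRQ0] PC=3: IRET -> resume IRQ0 at PC=1 (depth now 1)
Event 14 (EXEC): [IRQ0] PC=1: DEC 3 -> ACC=-22
Event 15 (EXEC): [IRQ0] PC=2: INC 2 -> ACC=-20
Event 16 (EXEC): [IRQ0] PC=3: IRET -> resume MAIN at PC=1 (depth now 0)
Event 17 (EXEC): [MAIN] PC=1: INC 5 -> ACC=-15
Event 18 (EXEC): [MAIN] PC=2: DEC 2 -> ACC=-17
Event 19 (EXEC): [MAIN] PC=3: HALT

Answer: -17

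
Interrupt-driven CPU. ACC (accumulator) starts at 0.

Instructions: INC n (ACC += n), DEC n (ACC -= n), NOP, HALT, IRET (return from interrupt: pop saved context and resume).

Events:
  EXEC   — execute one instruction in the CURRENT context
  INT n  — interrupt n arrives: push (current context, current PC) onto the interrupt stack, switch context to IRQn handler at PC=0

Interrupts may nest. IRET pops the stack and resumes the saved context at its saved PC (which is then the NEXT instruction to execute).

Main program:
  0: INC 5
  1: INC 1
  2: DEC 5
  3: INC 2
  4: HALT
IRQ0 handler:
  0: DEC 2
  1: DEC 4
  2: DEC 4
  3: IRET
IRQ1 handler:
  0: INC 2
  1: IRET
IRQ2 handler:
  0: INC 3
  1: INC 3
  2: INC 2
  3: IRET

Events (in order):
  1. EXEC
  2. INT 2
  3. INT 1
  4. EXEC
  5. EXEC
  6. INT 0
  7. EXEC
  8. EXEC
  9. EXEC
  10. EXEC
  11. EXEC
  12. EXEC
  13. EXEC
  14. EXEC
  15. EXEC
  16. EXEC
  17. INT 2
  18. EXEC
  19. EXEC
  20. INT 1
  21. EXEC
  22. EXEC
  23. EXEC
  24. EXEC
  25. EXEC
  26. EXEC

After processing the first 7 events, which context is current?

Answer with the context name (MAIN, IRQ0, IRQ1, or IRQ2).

Event 1 (EXEC): [MAIN] PC=0: INC 5 -> ACC=5
Event 2 (INT 2): INT 2 arrives: push (MAIN, PC=1), enter IRQ2 at PC=0 (depth now 1)
Event 3 (INT 1): INT 1 arrives: push (IRQ2, PC=0), enter IRQ1 at PC=0 (depth now 2)
Event 4 (EXEC): [IRQ1] PC=0: INC 2 -> ACC=7
Event 5 (EXEC): [IRQ1] PC=1: IRET -> resume IRQ2 at PC=0 (depth now 1)
Event 6 (INT 0): INT 0 arrives: push (IRQ2, PC=0), enter IRQ0 at PC=0 (depth now 2)
Event 7 (EXEC): [IRQ0] PC=0: DEC 2 -> ACC=5

Answer: IRQ0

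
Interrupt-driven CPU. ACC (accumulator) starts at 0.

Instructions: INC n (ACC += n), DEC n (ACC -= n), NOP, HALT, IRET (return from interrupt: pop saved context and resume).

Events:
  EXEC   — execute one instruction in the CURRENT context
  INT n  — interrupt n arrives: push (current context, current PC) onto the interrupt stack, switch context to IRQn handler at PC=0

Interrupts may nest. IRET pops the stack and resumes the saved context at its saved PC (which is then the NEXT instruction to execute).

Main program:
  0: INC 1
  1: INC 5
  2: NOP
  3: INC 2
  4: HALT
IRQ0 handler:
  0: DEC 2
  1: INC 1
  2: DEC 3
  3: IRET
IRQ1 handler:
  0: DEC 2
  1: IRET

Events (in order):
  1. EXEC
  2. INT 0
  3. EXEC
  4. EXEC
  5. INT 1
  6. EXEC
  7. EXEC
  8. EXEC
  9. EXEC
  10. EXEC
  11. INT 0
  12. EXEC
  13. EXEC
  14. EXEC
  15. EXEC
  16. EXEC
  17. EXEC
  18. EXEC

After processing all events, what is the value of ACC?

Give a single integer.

Answer: -2

Derivation:
Event 1 (EXEC): [MAIN] PC=0: INC 1 -> ACC=1
Event 2 (INT 0): INT 0 arrives: push (MAIN, PC=1), enter IRQ0 at PC=0 (depth now 1)
Event 3 (EXEC): [IRQ0] PC=0: DEC 2 -> ACC=-1
Event 4 (EXEC): [IRQ0] PC=1: INC 1 -> ACC=0
Event 5 (INT 1): INT 1 arrives: push (IRQ0, PC=2), enter IRQ1 at PC=0 (depth now 2)
Event 6 (EXEC): [IRQ1] PC=0: DEC 2 -> ACC=-2
Event 7 (EXEC): [IRQ1] PC=1: IRET -> resume IRQ0 at PC=2 (depth now 1)
Event 8 (EXEC): [IRQ0] PC=2: DEC 3 -> ACC=-5
Event 9 (EXEC): [IRQ0] PC=3: IRET -> resume MAIN at PC=1 (depth now 0)
Event 10 (EXEC): [MAIN] PC=1: INC 5 -> ACC=0
Event 11 (INT 0): INT 0 arrives: push (MAIN, PC=2), enter IRQ0 at PC=0 (depth now 1)
Event 12 (EXEC): [IRQ0] PC=0: DEC 2 -> ACC=-2
Event 13 (EXEC): [IRQ0] PC=1: INC 1 -> ACC=-1
Event 14 (EXEC): [IRQ0] PC=2: DEC 3 -> ACC=-4
Event 15 (EXEC): [IRQ0] PC=3: IRET -> resume MAIN at PC=2 (depth now 0)
Event 16 (EXEC): [MAIN] PC=2: NOP
Event 17 (EXEC): [MAIN] PC=3: INC 2 -> ACC=-2
Event 18 (EXEC): [MAIN] PC=4: HALT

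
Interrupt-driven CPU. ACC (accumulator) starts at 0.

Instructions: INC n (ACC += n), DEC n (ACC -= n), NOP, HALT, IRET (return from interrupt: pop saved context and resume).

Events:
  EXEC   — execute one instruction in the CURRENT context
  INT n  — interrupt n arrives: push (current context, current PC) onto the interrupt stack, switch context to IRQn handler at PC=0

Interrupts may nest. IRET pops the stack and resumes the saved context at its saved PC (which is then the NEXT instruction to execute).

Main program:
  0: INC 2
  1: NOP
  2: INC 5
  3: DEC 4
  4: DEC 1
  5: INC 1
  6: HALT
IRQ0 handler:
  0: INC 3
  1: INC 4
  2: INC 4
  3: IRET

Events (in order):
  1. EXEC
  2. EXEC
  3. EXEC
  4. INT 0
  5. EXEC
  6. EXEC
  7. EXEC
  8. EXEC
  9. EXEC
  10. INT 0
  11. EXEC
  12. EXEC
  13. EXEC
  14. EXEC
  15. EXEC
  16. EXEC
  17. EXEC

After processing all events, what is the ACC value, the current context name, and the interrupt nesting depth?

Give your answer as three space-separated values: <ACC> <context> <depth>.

Answer: 25 MAIN 0

Derivation:
Event 1 (EXEC): [MAIN] PC=0: INC 2 -> ACC=2
Event 2 (EXEC): [MAIN] PC=1: NOP
Event 3 (EXEC): [MAIN] PC=2: INC 5 -> ACC=7
Event 4 (INT 0): INT 0 arrives: push (MAIN, PC=3), enter IRQ0 at PC=0 (depth now 1)
Event 5 (EXEC): [IRQ0] PC=0: INC 3 -> ACC=10
Event 6 (EXEC): [IRQ0] PC=1: INC 4 -> ACC=14
Event 7 (EXEC): [IRQ0] PC=2: INC 4 -> ACC=18
Event 8 (EXEC): [IRQ0] PC=3: IRET -> resume MAIN at PC=3 (depth now 0)
Event 9 (EXEC): [MAIN] PC=3: DEC 4 -> ACC=14
Event 10 (INT 0): INT 0 arrives: push (MAIN, PC=4), enter IRQ0 at PC=0 (depth now 1)
Event 11 (EXEC): [IRQ0] PC=0: INC 3 -> ACC=17
Event 12 (EXEC): [IRQ0] PC=1: INC 4 -> ACC=21
Event 13 (EXEC): [IRQ0] PC=2: INC 4 -> ACC=25
Event 14 (EXEC): [IRQ0] PC=3: IRET -> resume MAIN at PC=4 (depth now 0)
Event 15 (EXEC): [MAIN] PC=4: DEC 1 -> ACC=24
Event 16 (EXEC): [MAIN] PC=5: INC 1 -> ACC=25
Event 17 (EXEC): [MAIN] PC=6: HALT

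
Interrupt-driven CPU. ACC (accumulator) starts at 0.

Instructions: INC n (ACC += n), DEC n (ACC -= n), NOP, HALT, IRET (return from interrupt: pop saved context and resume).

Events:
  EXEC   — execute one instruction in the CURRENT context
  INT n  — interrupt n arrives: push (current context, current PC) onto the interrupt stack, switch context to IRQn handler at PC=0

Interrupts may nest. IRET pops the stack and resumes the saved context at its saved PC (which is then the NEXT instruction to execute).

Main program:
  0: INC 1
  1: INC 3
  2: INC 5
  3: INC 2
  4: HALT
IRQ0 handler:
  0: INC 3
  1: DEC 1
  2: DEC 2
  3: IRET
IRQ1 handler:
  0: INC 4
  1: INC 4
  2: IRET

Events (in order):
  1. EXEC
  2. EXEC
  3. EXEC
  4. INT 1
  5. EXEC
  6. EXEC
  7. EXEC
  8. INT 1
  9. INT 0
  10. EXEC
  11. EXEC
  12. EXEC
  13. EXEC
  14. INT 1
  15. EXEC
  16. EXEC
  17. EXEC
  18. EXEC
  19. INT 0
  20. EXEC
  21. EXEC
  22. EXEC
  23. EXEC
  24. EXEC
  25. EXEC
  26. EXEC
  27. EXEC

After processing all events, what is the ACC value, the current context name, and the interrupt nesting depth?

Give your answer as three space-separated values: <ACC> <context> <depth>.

Event 1 (EXEC): [MAIN] PC=0: INC 1 -> ACC=1
Event 2 (EXEC): [MAIN] PC=1: INC 3 -> ACC=4
Event 3 (EXEC): [MAIN] PC=2: INC 5 -> ACC=9
Event 4 (INT 1): INT 1 arrives: push (MAIN, PC=3), enter IRQ1 at PC=0 (depth now 1)
Event 5 (EXEC): [IRQ1] PC=0: INC 4 -> ACC=13
Event 6 (EXEC): [IRQ1] PC=1: INC 4 -> ACC=17
Event 7 (EXEC): [IRQ1] PC=2: IRET -> resume MAIN at PC=3 (depth now 0)
Event 8 (INT 1): INT 1 arrives: push (MAIN, PC=3), enter IRQ1 at PC=0 (depth now 1)
Event 9 (INT 0): INT 0 arrives: push (IRQ1, PC=0), enter IRQ0 at PC=0 (depth now 2)
Event 10 (EXEC): [IRQ0] PC=0: INC 3 -> ACC=20
Event 11 (EXEC): [IRQ0] PC=1: DEC 1 -> ACC=19
Event 12 (EXEC): [IRQ0] PC=2: DEC 2 -> ACC=17
Event 13 (EXEC): [IRQ0] PC=3: IRET -> resume IRQ1 at PC=0 (depth now 1)
Event 14 (INT 1): INT 1 arrives: push (IRQ1, PC=0), enter IRQ1 at PC=0 (depth now 2)
Event 15 (EXEC): [IRQ1] PC=0: INC 4 -> ACC=21
Event 16 (EXEC): [IRQ1] PC=1: INC 4 -> ACC=25
Event 17 (EXEC): [IRQ1] PC=2: IRET -> resume IRQ1 at PC=0 (depth now 1)
Event 18 (EXEC): [IRQ1] PC=0: INC 4 -> ACC=29
Event 19 (INT 0): INT 0 arrives: push (IRQ1, PC=1), enter IRQ0 at PC=0 (depth now 2)
Event 20 (EXEC): [IRQ0] PC=0: INC 3 -> ACC=32
Event 21 (EXEC): [IRQ0] PC=1: DEC 1 -> ACC=31
Event 22 (EXEC): [IRQ0] PC=2: DEC 2 -> ACC=29
Event 23 (EXEC): [IRQ0] PC=3: IRET -> resume IRQ1 at PC=1 (depth now 1)
Event 24 (EXEC): [IRQ1] PC=1: INC 4 -> ACC=33
Event 25 (EXEC): [IRQ1] PC=2: IRET -> resume MAIN at PC=3 (depth now 0)
Event 26 (EXEC): [MAIN] PC=3: INC 2 -> ACC=35
Event 27 (EXEC): [MAIN] PC=4: HALT

Answer: 35 MAIN 0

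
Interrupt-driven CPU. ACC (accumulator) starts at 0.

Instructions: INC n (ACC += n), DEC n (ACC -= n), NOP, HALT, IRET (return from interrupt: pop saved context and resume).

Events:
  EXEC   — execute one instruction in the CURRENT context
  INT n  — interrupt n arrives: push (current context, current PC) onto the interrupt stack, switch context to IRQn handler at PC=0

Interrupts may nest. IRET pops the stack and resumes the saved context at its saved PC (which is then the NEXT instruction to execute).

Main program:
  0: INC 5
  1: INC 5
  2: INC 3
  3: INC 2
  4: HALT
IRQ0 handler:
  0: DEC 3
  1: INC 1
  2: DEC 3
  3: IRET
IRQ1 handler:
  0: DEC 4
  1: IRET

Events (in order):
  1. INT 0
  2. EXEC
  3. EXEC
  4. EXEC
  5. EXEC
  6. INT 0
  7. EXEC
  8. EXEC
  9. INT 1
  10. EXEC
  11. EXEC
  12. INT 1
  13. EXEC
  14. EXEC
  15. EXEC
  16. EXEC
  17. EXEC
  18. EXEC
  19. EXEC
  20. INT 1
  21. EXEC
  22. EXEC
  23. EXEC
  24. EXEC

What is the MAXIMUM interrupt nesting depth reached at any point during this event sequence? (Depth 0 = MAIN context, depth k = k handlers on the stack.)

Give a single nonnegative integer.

Answer: 2

Derivation:
Event 1 (INT 0): INT 0 arrives: push (MAIN, PC=0), enter IRQ0 at PC=0 (depth now 1) [depth=1]
Event 2 (EXEC): [IRQ0] PC=0: DEC 3 -> ACC=-3 [depth=1]
Event 3 (EXEC): [IRQ0] PC=1: INC 1 -> ACC=-2 [depth=1]
Event 4 (EXEC): [IRQ0] PC=2: DEC 3 -> ACC=-5 [depth=1]
Event 5 (EXEC): [IRQ0] PC=3: IRET -> resume MAIN at PC=0 (depth now 0) [depth=0]
Event 6 (INT 0): INT 0 arrives: push (MAIN, PC=0), enter IRQ0 at PC=0 (depth now 1) [depth=1]
Event 7 (EXEC): [IRQ0] PC=0: DEC 3 -> ACC=-8 [depth=1]
Event 8 (EXEC): [IRQ0] PC=1: INC 1 -> ACC=-7 [depth=1]
Event 9 (INT 1): INT 1 arrives: push (IRQ0, PC=2), enter IRQ1 at PC=0 (depth now 2) [depth=2]
Event 10 (EXEC): [IRQ1] PC=0: DEC 4 -> ACC=-11 [depth=2]
Event 11 (EXEC): [IRQ1] PC=1: IRET -> resume IRQ0 at PC=2 (depth now 1) [depth=1]
Event 12 (INT 1): INT 1 arrives: push (IRQ0, PC=2), enter IRQ1 at PC=0 (depth now 2) [depth=2]
Event 13 (EXEC): [IRQ1] PC=0: DEC 4 -> ACC=-15 [depth=2]
Event 14 (EXEC): [IRQ1] PC=1: IRET -> resume IRQ0 at PC=2 (depth now 1) [depth=1]
Event 15 (EXEC): [IRQ0] PC=2: DEC 3 -> ACC=-18 [depth=1]
Event 16 (EXEC): [IRQ0] PC=3: IRET -> resume MAIN at PC=0 (depth now 0) [depth=0]
Event 17 (EXEC): [MAIN] PC=0: INC 5 -> ACC=-13 [depth=0]
Event 18 (EXEC): [MAIN] PC=1: INC 5 -> ACC=-8 [depth=0]
Event 19 (EXEC): [MAIN] PC=2: INC 3 -> ACC=-5 [depth=0]
Event 20 (INT 1): INT 1 arrives: push (MAIN, PC=3), enter IRQ1 at PC=0 (depth now 1) [depth=1]
Event 21 (EXEC): [IRQ1] PC=0: DEC 4 -> ACC=-9 [depth=1]
Event 22 (EXEC): [IRQ1] PC=1: IRET -> resume MAIN at PC=3 (depth now 0) [depth=0]
Event 23 (EXEC): [MAIN] PC=3: INC 2 -> ACC=-7 [depth=0]
Event 24 (EXEC): [MAIN] PC=4: HALT [depth=0]
Max depth observed: 2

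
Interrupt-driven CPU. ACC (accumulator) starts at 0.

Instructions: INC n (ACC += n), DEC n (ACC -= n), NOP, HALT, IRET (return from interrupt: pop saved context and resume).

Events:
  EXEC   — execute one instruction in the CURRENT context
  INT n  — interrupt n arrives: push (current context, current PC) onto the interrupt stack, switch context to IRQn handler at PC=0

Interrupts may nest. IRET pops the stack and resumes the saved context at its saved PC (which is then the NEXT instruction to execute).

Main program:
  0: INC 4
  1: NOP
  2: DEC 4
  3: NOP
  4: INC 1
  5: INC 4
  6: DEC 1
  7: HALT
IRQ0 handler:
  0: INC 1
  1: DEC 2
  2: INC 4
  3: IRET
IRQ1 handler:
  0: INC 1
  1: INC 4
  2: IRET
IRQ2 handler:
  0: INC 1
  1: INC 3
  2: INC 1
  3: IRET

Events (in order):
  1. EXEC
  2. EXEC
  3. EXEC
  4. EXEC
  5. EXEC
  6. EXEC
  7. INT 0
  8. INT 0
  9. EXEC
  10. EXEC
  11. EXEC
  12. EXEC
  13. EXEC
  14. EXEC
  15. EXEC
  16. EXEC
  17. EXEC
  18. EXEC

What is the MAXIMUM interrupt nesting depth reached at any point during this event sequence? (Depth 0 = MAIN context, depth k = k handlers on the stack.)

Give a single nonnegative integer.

Answer: 2

Derivation:
Event 1 (EXEC): [MAIN] PC=0: INC 4 -> ACC=4 [depth=0]
Event 2 (EXEC): [MAIN] PC=1: NOP [depth=0]
Event 3 (EXEC): [MAIN] PC=2: DEC 4 -> ACC=0 [depth=0]
Event 4 (EXEC): [MAIN] PC=3: NOP [depth=0]
Event 5 (EXEC): [MAIN] PC=4: INC 1 -> ACC=1 [depth=0]
Event 6 (EXEC): [MAIN] PC=5: INC 4 -> ACC=5 [depth=0]
Event 7 (INT 0): INT 0 arrives: push (MAIN, PC=6), enter IRQ0 at PC=0 (depth now 1) [depth=1]
Event 8 (INT 0): INT 0 arrives: push (IRQ0, PC=0), enter IRQ0 at PC=0 (depth now 2) [depth=2]
Event 9 (EXEC): [IRQ0] PC=0: INC 1 -> ACC=6 [depth=2]
Event 10 (EXEC): [IRQ0] PC=1: DEC 2 -> ACC=4 [depth=2]
Event 11 (EXEC): [IRQ0] PC=2: INC 4 -> ACC=8 [depth=2]
Event 12 (EXEC): [IRQ0] PC=3: IRET -> resume IRQ0 at PC=0 (depth now 1) [depth=1]
Event 13 (EXEC): [IRQ0] PC=0: INC 1 -> ACC=9 [depth=1]
Event 14 (EXEC): [IRQ0] PC=1: DEC 2 -> ACC=7 [depth=1]
Event 15 (EXEC): [IRQ0] PC=2: INC 4 -> ACC=11 [depth=1]
Event 16 (EXEC): [IRQ0] PC=3: IRET -> resume MAIN at PC=6 (depth now 0) [depth=0]
Event 17 (EXEC): [MAIN] PC=6: DEC 1 -> ACC=10 [depth=0]
Event 18 (EXEC): [MAIN] PC=7: HALT [depth=0]
Max depth observed: 2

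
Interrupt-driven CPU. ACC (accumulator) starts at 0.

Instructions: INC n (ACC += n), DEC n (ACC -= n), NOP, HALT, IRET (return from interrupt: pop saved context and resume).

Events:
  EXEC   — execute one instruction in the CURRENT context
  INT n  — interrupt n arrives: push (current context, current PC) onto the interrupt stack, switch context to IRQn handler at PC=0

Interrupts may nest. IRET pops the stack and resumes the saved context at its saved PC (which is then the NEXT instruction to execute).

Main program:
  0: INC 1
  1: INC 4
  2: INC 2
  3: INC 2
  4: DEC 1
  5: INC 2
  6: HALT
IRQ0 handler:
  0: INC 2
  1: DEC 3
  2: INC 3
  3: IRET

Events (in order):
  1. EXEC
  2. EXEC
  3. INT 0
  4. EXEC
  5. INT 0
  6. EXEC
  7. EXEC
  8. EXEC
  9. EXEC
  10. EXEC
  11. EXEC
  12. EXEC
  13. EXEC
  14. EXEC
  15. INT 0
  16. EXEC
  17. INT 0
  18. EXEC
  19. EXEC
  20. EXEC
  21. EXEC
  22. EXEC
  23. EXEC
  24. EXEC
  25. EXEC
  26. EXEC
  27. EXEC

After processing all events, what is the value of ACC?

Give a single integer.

Event 1 (EXEC): [MAIN] PC=0: INC 1 -> ACC=1
Event 2 (EXEC): [MAIN] PC=1: INC 4 -> ACC=5
Event 3 (INT 0): INT 0 arrives: push (MAIN, PC=2), enter IRQ0 at PC=0 (depth now 1)
Event 4 (EXEC): [IRQ0] PC=0: INC 2 -> ACC=7
Event 5 (INT 0): INT 0 arrives: push (IRQ0, PC=1), enter IRQ0 at PC=0 (depth now 2)
Event 6 (EXEC): [IRQ0] PC=0: INC 2 -> ACC=9
Event 7 (EXEC): [IRQ0] PC=1: DEC 3 -> ACC=6
Event 8 (EXEC): [IRQ0] PC=2: INC 3 -> ACC=9
Event 9 (EXEC): [IRQ0] PC=3: IRET -> resume IRQ0 at PC=1 (depth now 1)
Event 10 (EXEC): [IRQ0] PC=1: DEC 3 -> ACC=6
Event 11 (EXEC): [IRQ0] PC=2: INC 3 -> ACC=9
Event 12 (EXEC): [IRQ0] PC=3: IRET -> resume MAIN at PC=2 (depth now 0)
Event 13 (EXEC): [MAIN] PC=2: INC 2 -> ACC=11
Event 14 (EXEC): [MAIN] PC=3: INC 2 -> ACC=13
Event 15 (INT 0): INT 0 arrives: push (MAIN, PC=4), enter IRQ0 at PC=0 (depth now 1)
Event 16 (EXEC): [IRQ0] PC=0: INC 2 -> ACC=15
Event 17 (INT 0): INT 0 arrives: push (IRQ0, PC=1), enter IRQ0 at PC=0 (depth now 2)
Event 18 (EXEC): [IRQ0] PC=0: INC 2 -> ACC=17
Event 19 (EXEC): [IRQ0] PC=1: DEC 3 -> ACC=14
Event 20 (EXEC): [IRQ0] PC=2: INC 3 -> ACC=17
Event 21 (EXEC): [IRQ0] PC=3: IRET -> resume IRQ0 at PC=1 (depth now 1)
Event 22 (EXEC): [IRQ0] PC=1: DEC 3 -> ACC=14
Event 23 (EXEC): [IRQ0] PC=2: INC 3 -> ACC=17
Event 24 (EXEC): [IRQ0] PC=3: IRET -> resume MAIN at PC=4 (depth now 0)
Event 25 (EXEC): [MAIN] PC=4: DEC 1 -> ACC=16
Event 26 (EXEC): [MAIN] PC=5: INC 2 -> ACC=18
Event 27 (EXEC): [MAIN] PC=6: HALT

Answer: 18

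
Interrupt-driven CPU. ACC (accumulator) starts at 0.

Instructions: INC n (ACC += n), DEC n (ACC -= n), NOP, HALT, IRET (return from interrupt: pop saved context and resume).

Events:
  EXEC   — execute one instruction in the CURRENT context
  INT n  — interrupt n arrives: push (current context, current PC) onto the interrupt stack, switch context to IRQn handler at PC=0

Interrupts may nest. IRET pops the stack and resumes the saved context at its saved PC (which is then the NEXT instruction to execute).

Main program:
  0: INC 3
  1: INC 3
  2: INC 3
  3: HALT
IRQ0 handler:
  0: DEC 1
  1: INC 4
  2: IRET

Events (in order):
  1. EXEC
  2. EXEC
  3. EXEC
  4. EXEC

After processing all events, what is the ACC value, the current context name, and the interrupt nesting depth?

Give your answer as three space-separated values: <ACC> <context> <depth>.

Event 1 (EXEC): [MAIN] PC=0: INC 3 -> ACC=3
Event 2 (EXEC): [MAIN] PC=1: INC 3 -> ACC=6
Event 3 (EXEC): [MAIN] PC=2: INC 3 -> ACC=9
Event 4 (EXEC): [MAIN] PC=3: HALT

Answer: 9 MAIN 0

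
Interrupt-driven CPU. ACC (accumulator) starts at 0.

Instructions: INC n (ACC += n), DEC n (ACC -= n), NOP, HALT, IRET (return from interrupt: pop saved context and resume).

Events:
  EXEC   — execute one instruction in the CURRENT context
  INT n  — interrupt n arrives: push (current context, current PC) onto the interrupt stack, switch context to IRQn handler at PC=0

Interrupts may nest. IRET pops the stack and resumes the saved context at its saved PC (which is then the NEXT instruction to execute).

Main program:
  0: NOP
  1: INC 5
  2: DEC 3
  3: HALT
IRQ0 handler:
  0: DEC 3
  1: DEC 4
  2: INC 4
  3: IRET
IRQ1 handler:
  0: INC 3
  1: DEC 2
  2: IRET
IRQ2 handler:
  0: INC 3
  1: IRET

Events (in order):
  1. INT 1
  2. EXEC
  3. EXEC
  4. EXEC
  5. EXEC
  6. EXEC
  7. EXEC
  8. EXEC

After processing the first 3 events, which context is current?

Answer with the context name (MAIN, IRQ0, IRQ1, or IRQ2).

Event 1 (INT 1): INT 1 arrives: push (MAIN, PC=0), enter IRQ1 at PC=0 (depth now 1)
Event 2 (EXEC): [IRQ1] PC=0: INC 3 -> ACC=3
Event 3 (EXEC): [IRQ1] PC=1: DEC 2 -> ACC=1

Answer: IRQ1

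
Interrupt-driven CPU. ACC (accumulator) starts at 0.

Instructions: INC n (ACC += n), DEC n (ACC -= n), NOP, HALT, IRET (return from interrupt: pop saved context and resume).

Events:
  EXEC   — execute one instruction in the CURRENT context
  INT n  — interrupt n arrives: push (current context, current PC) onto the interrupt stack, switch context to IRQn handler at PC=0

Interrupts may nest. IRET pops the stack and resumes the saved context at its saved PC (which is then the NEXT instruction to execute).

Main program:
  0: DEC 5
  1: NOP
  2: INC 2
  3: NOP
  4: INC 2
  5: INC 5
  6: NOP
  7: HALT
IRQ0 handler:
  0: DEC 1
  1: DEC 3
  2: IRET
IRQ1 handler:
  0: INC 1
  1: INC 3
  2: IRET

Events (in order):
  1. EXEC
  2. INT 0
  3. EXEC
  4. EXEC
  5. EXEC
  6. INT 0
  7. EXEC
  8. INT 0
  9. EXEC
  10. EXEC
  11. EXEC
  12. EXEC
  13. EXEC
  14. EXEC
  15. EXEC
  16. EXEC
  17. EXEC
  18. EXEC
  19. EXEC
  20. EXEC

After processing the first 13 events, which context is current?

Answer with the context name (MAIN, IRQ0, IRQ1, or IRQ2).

Answer: MAIN

Derivation:
Event 1 (EXEC): [MAIN] PC=0: DEC 5 -> ACC=-5
Event 2 (INT 0): INT 0 arrives: push (MAIN, PC=1), enter IRQ0 at PC=0 (depth now 1)
Event 3 (EXEC): [IRQ0] PC=0: DEC 1 -> ACC=-6
Event 4 (EXEC): [IRQ0] PC=1: DEC 3 -> ACC=-9
Event 5 (EXEC): [IRQ0] PC=2: IRET -> resume MAIN at PC=1 (depth now 0)
Event 6 (INT 0): INT 0 arrives: push (MAIN, PC=1), enter IRQ0 at PC=0 (depth now 1)
Event 7 (EXEC): [IRQ0] PC=0: DEC 1 -> ACC=-10
Event 8 (INT 0): INT 0 arrives: push (IRQ0, PC=1), enter IRQ0 at PC=0 (depth now 2)
Event 9 (EXEC): [IRQ0] PC=0: DEC 1 -> ACC=-11
Event 10 (EXEC): [IRQ0] PC=1: DEC 3 -> ACC=-14
Event 11 (EXEC): [IRQ0] PC=2: IRET -> resume IRQ0 at PC=1 (depth now 1)
Event 12 (EXEC): [IRQ0] PC=1: DEC 3 -> ACC=-17
Event 13 (EXEC): [IRQ0] PC=2: IRET -> resume MAIN at PC=1 (depth now 0)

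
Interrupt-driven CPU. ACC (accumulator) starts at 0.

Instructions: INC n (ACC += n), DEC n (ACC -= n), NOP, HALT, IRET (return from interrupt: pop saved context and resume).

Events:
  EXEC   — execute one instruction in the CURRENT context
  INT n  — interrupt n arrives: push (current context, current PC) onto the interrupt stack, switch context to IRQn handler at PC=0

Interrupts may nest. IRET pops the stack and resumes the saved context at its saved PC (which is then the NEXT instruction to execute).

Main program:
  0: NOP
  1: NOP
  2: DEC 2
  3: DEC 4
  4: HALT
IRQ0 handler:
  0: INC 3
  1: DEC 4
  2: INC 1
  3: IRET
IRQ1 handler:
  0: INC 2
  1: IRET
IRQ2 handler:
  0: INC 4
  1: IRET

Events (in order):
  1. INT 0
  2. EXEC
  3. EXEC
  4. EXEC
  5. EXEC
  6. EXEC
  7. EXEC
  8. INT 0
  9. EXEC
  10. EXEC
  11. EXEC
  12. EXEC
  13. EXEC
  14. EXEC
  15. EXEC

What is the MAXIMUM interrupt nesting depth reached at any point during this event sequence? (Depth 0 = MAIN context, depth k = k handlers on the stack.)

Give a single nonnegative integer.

Event 1 (INT 0): INT 0 arrives: push (MAIN, PC=0), enter IRQ0 at PC=0 (depth now 1) [depth=1]
Event 2 (EXEC): [IRQ0] PC=0: INC 3 -> ACC=3 [depth=1]
Event 3 (EXEC): [IRQ0] PC=1: DEC 4 -> ACC=-1 [depth=1]
Event 4 (EXEC): [IRQ0] PC=2: INC 1 -> ACC=0 [depth=1]
Event 5 (EXEC): [IRQ0] PC=3: IRET -> resume MAIN at PC=0 (depth now 0) [depth=0]
Event 6 (EXEC): [MAIN] PC=0: NOP [depth=0]
Event 7 (EXEC): [MAIN] PC=1: NOP [depth=0]
Event 8 (INT 0): INT 0 arrives: push (MAIN, PC=2), enter IRQ0 at PC=0 (depth now 1) [depth=1]
Event 9 (EXEC): [IRQ0] PC=0: INC 3 -> ACC=3 [depth=1]
Event 10 (EXEC): [IRQ0] PC=1: DEC 4 -> ACC=-1 [depth=1]
Event 11 (EXEC): [IRQ0] PC=2: INC 1 -> ACC=0 [depth=1]
Event 12 (EXEC): [IRQ0] PC=3: IRET -> resume MAIN at PC=2 (depth now 0) [depth=0]
Event 13 (EXEC): [MAIN] PC=2: DEC 2 -> ACC=-2 [depth=0]
Event 14 (EXEC): [MAIN] PC=3: DEC 4 -> ACC=-6 [depth=0]
Event 15 (EXEC): [MAIN] PC=4: HALT [depth=0]
Max depth observed: 1

Answer: 1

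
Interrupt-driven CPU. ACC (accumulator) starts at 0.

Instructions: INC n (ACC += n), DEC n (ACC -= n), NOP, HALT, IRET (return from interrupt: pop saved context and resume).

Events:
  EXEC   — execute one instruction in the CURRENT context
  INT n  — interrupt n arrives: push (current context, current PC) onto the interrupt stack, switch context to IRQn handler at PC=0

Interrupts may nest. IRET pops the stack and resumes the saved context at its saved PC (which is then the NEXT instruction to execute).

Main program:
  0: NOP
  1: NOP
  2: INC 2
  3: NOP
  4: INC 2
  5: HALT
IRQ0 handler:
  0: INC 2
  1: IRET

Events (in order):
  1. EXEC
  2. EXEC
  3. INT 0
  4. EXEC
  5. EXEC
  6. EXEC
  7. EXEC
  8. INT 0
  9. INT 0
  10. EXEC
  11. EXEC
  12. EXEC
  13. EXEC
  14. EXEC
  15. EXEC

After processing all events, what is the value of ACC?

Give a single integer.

Event 1 (EXEC): [MAIN] PC=0: NOP
Event 2 (EXEC): [MAIN] PC=1: NOP
Event 3 (INT 0): INT 0 arrives: push (MAIN, PC=2), enter IRQ0 at PC=0 (depth now 1)
Event 4 (EXEC): [IRQ0] PC=0: INC 2 -> ACC=2
Event 5 (EXEC): [IRQ0] PC=1: IRET -> resume MAIN at PC=2 (depth now 0)
Event 6 (EXEC): [MAIN] PC=2: INC 2 -> ACC=4
Event 7 (EXEC): [MAIN] PC=3: NOP
Event 8 (INT 0): INT 0 arrives: push (MAIN, PC=4), enter IRQ0 at PC=0 (depth now 1)
Event 9 (INT 0): INT 0 arrives: push (IRQ0, PC=0), enter IRQ0 at PC=0 (depth now 2)
Event 10 (EXEC): [IRQ0] PC=0: INC 2 -> ACC=6
Event 11 (EXEC): [IRQ0] PC=1: IRET -> resume IRQ0 at PC=0 (depth now 1)
Event 12 (EXEC): [IRQ0] PC=0: INC 2 -> ACC=8
Event 13 (EXEC): [IRQ0] PC=1: IRET -> resume MAIN at PC=4 (depth now 0)
Event 14 (EXEC): [MAIN] PC=4: INC 2 -> ACC=10
Event 15 (EXEC): [MAIN] PC=5: HALT

Answer: 10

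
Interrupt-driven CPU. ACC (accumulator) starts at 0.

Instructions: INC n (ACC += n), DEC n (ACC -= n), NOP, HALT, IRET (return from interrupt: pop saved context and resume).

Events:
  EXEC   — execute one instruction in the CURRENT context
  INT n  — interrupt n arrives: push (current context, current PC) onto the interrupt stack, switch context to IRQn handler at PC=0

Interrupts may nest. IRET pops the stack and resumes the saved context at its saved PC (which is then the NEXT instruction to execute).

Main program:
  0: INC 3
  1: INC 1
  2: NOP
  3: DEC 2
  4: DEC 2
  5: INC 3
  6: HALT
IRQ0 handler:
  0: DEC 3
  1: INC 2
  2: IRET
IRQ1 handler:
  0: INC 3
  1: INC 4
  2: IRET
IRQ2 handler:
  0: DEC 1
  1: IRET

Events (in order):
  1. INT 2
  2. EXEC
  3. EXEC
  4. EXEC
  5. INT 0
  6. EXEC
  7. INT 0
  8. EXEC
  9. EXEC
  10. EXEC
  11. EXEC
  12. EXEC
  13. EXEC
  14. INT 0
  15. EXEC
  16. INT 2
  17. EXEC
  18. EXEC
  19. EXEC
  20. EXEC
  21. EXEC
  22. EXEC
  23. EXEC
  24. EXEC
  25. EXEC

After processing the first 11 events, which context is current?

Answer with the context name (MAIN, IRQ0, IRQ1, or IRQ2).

Answer: IRQ0

Derivation:
Event 1 (INT 2): INT 2 arrives: push (MAIN, PC=0), enter IRQ2 at PC=0 (depth now 1)
Event 2 (EXEC): [IRQ2] PC=0: DEC 1 -> ACC=-1
Event 3 (EXEC): [IRQ2] PC=1: IRET -> resume MAIN at PC=0 (depth now 0)
Event 4 (EXEC): [MAIN] PC=0: INC 3 -> ACC=2
Event 5 (INT 0): INT 0 arrives: push (MAIN, PC=1), enter IRQ0 at PC=0 (depth now 1)
Event 6 (EXEC): [IRQ0] PC=0: DEC 3 -> ACC=-1
Event 7 (INT 0): INT 0 arrives: push (IRQ0, PC=1), enter IRQ0 at PC=0 (depth now 2)
Event 8 (EXEC): [IRQ0] PC=0: DEC 3 -> ACC=-4
Event 9 (EXEC): [IRQ0] PC=1: INC 2 -> ACC=-2
Event 10 (EXEC): [IRQ0] PC=2: IRET -> resume IRQ0 at PC=1 (depth now 1)
Event 11 (EXEC): [IRQ0] PC=1: INC 2 -> ACC=0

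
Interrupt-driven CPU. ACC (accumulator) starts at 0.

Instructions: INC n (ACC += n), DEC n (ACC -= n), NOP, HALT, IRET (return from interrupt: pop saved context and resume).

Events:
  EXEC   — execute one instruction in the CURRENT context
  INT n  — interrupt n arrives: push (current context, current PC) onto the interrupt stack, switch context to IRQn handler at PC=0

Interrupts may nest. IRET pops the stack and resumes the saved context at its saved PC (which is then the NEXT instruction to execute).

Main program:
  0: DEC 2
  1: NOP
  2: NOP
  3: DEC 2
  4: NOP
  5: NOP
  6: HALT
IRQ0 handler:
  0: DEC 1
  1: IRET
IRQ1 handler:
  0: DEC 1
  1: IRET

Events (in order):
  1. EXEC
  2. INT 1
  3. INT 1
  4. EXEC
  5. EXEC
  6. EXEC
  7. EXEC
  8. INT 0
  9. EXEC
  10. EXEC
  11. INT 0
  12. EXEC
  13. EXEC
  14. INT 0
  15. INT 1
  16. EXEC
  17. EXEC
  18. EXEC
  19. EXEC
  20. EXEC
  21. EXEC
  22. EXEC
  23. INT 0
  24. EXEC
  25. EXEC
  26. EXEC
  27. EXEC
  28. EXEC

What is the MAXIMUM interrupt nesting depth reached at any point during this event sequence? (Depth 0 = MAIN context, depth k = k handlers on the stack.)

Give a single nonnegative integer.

Event 1 (EXEC): [MAIN] PC=0: DEC 2 -> ACC=-2 [depth=0]
Event 2 (INT 1): INT 1 arrives: push (MAIN, PC=1), enter IRQ1 at PC=0 (depth now 1) [depth=1]
Event 3 (INT 1): INT 1 arrives: push (IRQ1, PC=0), enter IRQ1 at PC=0 (depth now 2) [depth=2]
Event 4 (EXEC): [IRQ1] PC=0: DEC 1 -> ACC=-3 [depth=2]
Event 5 (EXEC): [IRQ1] PC=1: IRET -> resume IRQ1 at PC=0 (depth now 1) [depth=1]
Event 6 (EXEC): [IRQ1] PC=0: DEC 1 -> ACC=-4 [depth=1]
Event 7 (EXEC): [IRQ1] PC=1: IRET -> resume MAIN at PC=1 (depth now 0) [depth=0]
Event 8 (INT 0): INT 0 arrives: push (MAIN, PC=1), enter IRQ0 at PC=0 (depth now 1) [depth=1]
Event 9 (EXEC): [IRQ0] PC=0: DEC 1 -> ACC=-5 [depth=1]
Event 10 (EXEC): [IRQ0] PC=1: IRET -> resume MAIN at PC=1 (depth now 0) [depth=0]
Event 11 (INT 0): INT 0 arrives: push (MAIN, PC=1), enter IRQ0 at PC=0 (depth now 1) [depth=1]
Event 12 (EXEC): [IRQ0] PC=0: DEC 1 -> ACC=-6 [depth=1]
Event 13 (EXEC): [IRQ0] PC=1: IRET -> resume MAIN at PC=1 (depth now 0) [depth=0]
Event 14 (INT 0): INT 0 arrives: push (MAIN, PC=1), enter IRQ0 at PC=0 (depth now 1) [depth=1]
Event 15 (INT 1): INT 1 arrives: push (IRQ0, PC=0), enter IRQ1 at PC=0 (depth now 2) [depth=2]
Event 16 (EXEC): [IRQ1] PC=0: DEC 1 -> ACC=-7 [depth=2]
Event 17 (EXEC): [IRQ1] PC=1: IRET -> resume IRQ0 at PC=0 (depth now 1) [depth=1]
Event 18 (EXEC): [IRQ0] PC=0: DEC 1 -> ACC=-8 [depth=1]
Event 19 (EXEC): [IRQ0] PC=1: IRET -> resume MAIN at PC=1 (depth now 0) [depth=0]
Event 20 (EXEC): [MAIN] PC=1: NOP [depth=0]
Event 21 (EXEC): [MAIN] PC=2: NOP [depth=0]
Event 22 (EXEC): [MAIN] PC=3: DEC 2 -> ACC=-10 [depth=0]
Event 23 (INT 0): INT 0 arrives: push (MAIN, PC=4), enter IRQ0 at PC=0 (depth now 1) [depth=1]
Event 24 (EXEC): [IRQ0] PC=0: DEC 1 -> ACC=-11 [depth=1]
Event 25 (EXEC): [IRQ0] PC=1: IRET -> resume MAIN at PC=4 (depth now 0) [depth=0]
Event 26 (EXEC): [MAIN] PC=4: NOP [depth=0]
Event 27 (EXEC): [MAIN] PC=5: NOP [depth=0]
Event 28 (EXEC): [MAIN] PC=6: HALT [depth=0]
Max depth observed: 2

Answer: 2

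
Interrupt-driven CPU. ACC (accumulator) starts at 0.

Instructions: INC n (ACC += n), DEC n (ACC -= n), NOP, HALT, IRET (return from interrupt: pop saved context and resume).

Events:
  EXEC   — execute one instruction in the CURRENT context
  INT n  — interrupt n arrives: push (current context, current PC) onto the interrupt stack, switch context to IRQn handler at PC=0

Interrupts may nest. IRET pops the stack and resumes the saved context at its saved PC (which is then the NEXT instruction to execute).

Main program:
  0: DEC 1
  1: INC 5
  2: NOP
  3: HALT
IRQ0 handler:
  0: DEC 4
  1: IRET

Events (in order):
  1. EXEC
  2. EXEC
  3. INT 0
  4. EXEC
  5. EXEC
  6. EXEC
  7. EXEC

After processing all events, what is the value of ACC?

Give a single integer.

Answer: 0

Derivation:
Event 1 (EXEC): [MAIN] PC=0: DEC 1 -> ACC=-1
Event 2 (EXEC): [MAIN] PC=1: INC 5 -> ACC=4
Event 3 (INT 0): INT 0 arrives: push (MAIN, PC=2), enter IRQ0 at PC=0 (depth now 1)
Event 4 (EXEC): [IRQ0] PC=0: DEC 4 -> ACC=0
Event 5 (EXEC): [IRQ0] PC=1: IRET -> resume MAIN at PC=2 (depth now 0)
Event 6 (EXEC): [MAIN] PC=2: NOP
Event 7 (EXEC): [MAIN] PC=3: HALT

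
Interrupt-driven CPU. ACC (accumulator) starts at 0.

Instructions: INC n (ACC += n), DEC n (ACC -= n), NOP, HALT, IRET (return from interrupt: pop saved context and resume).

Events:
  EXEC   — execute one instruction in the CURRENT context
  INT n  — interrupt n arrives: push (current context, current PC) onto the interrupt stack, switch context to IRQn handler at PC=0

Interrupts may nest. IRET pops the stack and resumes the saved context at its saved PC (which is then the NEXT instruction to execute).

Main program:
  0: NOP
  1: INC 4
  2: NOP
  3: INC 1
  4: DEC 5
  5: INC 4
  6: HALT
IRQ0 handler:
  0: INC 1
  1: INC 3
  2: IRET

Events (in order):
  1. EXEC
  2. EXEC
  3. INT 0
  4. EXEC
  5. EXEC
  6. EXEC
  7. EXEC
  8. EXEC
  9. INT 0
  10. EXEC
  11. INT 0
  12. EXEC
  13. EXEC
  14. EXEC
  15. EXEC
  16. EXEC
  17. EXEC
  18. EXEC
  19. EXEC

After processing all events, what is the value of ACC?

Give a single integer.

Answer: 16

Derivation:
Event 1 (EXEC): [MAIN] PC=0: NOP
Event 2 (EXEC): [MAIN] PC=1: INC 4 -> ACC=4
Event 3 (INT 0): INT 0 arrives: push (MAIN, PC=2), enter IRQ0 at PC=0 (depth now 1)
Event 4 (EXEC): [IRQ0] PC=0: INC 1 -> ACC=5
Event 5 (EXEC): [IRQ0] PC=1: INC 3 -> ACC=8
Event 6 (EXEC): [IRQ0] PC=2: IRET -> resume MAIN at PC=2 (depth now 0)
Event 7 (EXEC): [MAIN] PC=2: NOP
Event 8 (EXEC): [MAIN] PC=3: INC 1 -> ACC=9
Event 9 (INT 0): INT 0 arrives: push (MAIN, PC=4), enter IRQ0 at PC=0 (depth now 1)
Event 10 (EXEC): [IRQ0] PC=0: INC 1 -> ACC=10
Event 11 (INT 0): INT 0 arrives: push (IRQ0, PC=1), enter IRQ0 at PC=0 (depth now 2)
Event 12 (EXEC): [IRQ0] PC=0: INC 1 -> ACC=11
Event 13 (EXEC): [IRQ0] PC=1: INC 3 -> ACC=14
Event 14 (EXEC): [IRQ0] PC=2: IRET -> resume IRQ0 at PC=1 (depth now 1)
Event 15 (EXEC): [IRQ0] PC=1: INC 3 -> ACC=17
Event 16 (EXEC): [IRQ0] PC=2: IRET -> resume MAIN at PC=4 (depth now 0)
Event 17 (EXEC): [MAIN] PC=4: DEC 5 -> ACC=12
Event 18 (EXEC): [MAIN] PC=5: INC 4 -> ACC=16
Event 19 (EXEC): [MAIN] PC=6: HALT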